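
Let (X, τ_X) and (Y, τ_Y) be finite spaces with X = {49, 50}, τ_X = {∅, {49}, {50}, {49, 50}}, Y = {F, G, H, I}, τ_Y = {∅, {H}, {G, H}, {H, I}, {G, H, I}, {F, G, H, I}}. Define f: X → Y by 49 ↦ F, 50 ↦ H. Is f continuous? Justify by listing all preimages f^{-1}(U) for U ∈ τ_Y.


f IS continuous.

Compute f^{-1}(U) for each U ∈ τ_Y:
  U = ∅: f^{-1}(U) = ∅ ∈ τ_X ✓.
  U = {H}: f^{-1}(U) = {50} ∈ τ_X ✓.
  U = {G, H}: f^{-1}(U) = {50} ∈ τ_X ✓.
  U = {H, I}: f^{-1}(U) = {50} ∈ τ_X ✓.
  U = {G, H, I}: f^{-1}(U) = {50} ∈ τ_X ✓.
  U = {F, G, H, I}: f^{-1}(U) = {49, 50} ∈ τ_X ✓.
Every preimage lies in τ_X, so f IS continuous.


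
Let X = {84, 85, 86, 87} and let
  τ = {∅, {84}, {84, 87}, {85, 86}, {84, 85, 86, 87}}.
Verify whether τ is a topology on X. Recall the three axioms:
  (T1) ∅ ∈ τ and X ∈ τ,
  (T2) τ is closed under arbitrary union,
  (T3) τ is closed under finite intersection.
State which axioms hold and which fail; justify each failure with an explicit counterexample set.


τ is NOT a topology on X.

Axiom (T1): ∅ ∈ τ? Yes; X ∈ τ? Yes.
Axiom (T2/T3): check pairwise unions and intersections of members of τ.
Counterexample for (T2): {84} ∪ {85, 86} = {84, 85, 86} ∉ τ. Therefore τ is NOT a topology.


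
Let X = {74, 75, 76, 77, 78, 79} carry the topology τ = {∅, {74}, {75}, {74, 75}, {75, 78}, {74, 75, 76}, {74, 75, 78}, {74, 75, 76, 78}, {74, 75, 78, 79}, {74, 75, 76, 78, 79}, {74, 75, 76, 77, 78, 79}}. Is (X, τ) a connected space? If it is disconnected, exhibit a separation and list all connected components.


(X, τ) is connected.

Find clopen sets (U ∈ τ with X ∖ U ∈ τ):
  U = ∅, X ∖ U = {74, 75, 76, 77, 78, 79} — both open, so U is clopen.
  U = {74, 75, 76, 77, 78, 79}, X ∖ U = ∅ — both open, so U is clopen.
Only trivial clopens (∅ and X) exist, so (X, τ) is connected.
Compute connected components by grouping points that agree on all clopens:
  component: {74, 75, 76, 77, 78, 79}


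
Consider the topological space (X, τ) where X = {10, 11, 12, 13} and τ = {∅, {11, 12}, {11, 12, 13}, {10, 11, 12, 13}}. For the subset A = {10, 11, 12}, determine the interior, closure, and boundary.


int(A) = {11, 12}, cl(A) = {10, 11, 12, 13}, ∂A = {10, 13}.

Closed sets in (X, τ) are complements of opens:
  closed(X, τ) = {∅, {10}, {10, 13}, {10, 11, 12, 13}}.
int(A) = ⋃ {U ∈ τ : U ⊆ A}. Opens contained in A: ∅, {11, 12}.
Taking the union of these: int(A) = {11, 12}.
cl(A) = ⋂ {C closed : A ⊆ C}. Closed sets containing A: {10, 11, 12, 13}.
Intersecting these: cl(A) = {10, 11, 12, 13}.
∂A = cl(A) ∖ int(A) = {10, 11, 12, 13} ∖ {11, 12} = {10, 13}.


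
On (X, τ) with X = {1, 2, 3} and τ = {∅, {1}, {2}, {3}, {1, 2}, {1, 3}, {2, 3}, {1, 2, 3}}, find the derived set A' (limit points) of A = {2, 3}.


A' = ∅

For each x ∈ X, list the open sets U ∈ τ with x ∈ U, then check whether U ∩ (A ∖ {x}) ≠ ∅ for every such U.
  x = 1: open {1} ∋ x has {1} ∩ (A ∖ {1}) = ∅, so x is NOT a limit point.
  x = 2: open {2} ∋ x has {2} ∩ (A ∖ {2}) = ∅, so x is NOT a limit point.
  x = 3: open {3} ∋ x has {3} ∩ (A ∖ {3}) = ∅, so x is NOT a limit point.
Collecting: A' = ∅.


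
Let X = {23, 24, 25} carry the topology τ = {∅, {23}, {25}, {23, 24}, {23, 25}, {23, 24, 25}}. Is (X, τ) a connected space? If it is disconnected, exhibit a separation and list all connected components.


(X, τ) is disconnected; components = [{25}, {23, 24}].

Find clopen sets (U ∈ τ with X ∖ U ∈ τ):
  U = ∅, X ∖ U = {23, 24, 25} — both open, so U is clopen.
  U = {25}, X ∖ U = {23, 24} — both open, so U is clopen.
  U = {23, 24}, X ∖ U = {25} — both open, so U is clopen.
  U = {23, 24, 25}, X ∖ U = ∅ — both open, so U is clopen.
Nontrivial clopen(s) exist: e.g. {25}. So (X, τ) is disconnected.
Compute connected components by grouping points that agree on all clopens:
  component: {25}
  component: {23, 24}


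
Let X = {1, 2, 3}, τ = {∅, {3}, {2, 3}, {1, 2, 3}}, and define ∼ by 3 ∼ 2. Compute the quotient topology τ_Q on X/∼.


X/∼ = {[1], [2=3]}; |τ_Q| = 3.

Equivalence classes: [1], [2=3].
Quotient map π: X → X/∼ sends 1 ↦ [1], 2 ↦ [2=3], 3 ↦ [2=3].
For each subset V ⊆ X/∼, compute π^{-1}(V) ⊆ X and check whether π^{-1}(V) ∈ τ. V is open in τ_Q iff π^{-1}(V) ∈ τ.
  V = {}: π^{-1}(V) = ∅ ∈ τ ✓.
  V = {[1]}: π^{-1}(V) = {1} ∉ τ ✗.
  V = {[2=3]}: π^{-1}(V) = {2, 3} ∈ τ ✓.
  V = {[1], [2=3]}: π^{-1}(V) = {1, 2, 3} ∈ τ ✓.
Open sets in the quotient: τ_Q = {{}, {[2=3]}, {[1], [2=3]}} (3 elements).


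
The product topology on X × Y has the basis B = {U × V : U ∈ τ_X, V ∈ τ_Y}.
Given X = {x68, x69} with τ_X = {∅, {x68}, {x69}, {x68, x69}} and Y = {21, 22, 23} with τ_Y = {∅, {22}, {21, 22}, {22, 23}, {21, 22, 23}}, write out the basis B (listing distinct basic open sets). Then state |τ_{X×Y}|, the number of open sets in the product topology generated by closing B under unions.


Basis B = {∅ × ∅, {x68} × {22}, {x69} × {22}, {x68} × {21, 22}, {x68} × {22, 23}, {x68, x69} × {22}, {x69} × {21, 22}, {x69} × {22, 23}, {x68} × {21, 22, 23}, {x69} × {21, 22, 23}, {x68, x69} × {21, 22}, {x68, x69} × {22, 23}, {x68, x69} × {21, 22, 23}}; |τ_{X×Y}| = 25.

Enumerate products U × V with U ∈ τ_X, V ∈ τ_Y (deduplicated):
  ∅ × ∅ = {} (∅)
  {x68} × {22} = {(x68,22)}
  {x69} × {22} = {(x69,22)}
  {x68} × {21, 22} = {(x68,21), (x68,22)}
  {x68} × {22, 23} = {(x68,22), (x68,23)}
  {x68, x69} × {22} = {(x68,22), (x69,22)}
  {x69} × {21, 22} = {(x69,21), (x69,22)}
  {x69} × {22, 23} = {(x69,22), (x69,23)}
  {x68} × {21, 22, 23} = {(x68,21), (x68,22), (x68,23)}
  {x69} × {21, 22, 23} = {(x69,21), (x69,22), (x69,23)}
  {x68, x69} × {21, 22} = {(x68,21), (x68,22), (x69,21), (x69,22)}
  {x68, x69} × {22, 23} = {(x68,22), (x68,23), (x69,22), (x69,23)}
  {x68, x69} × {21, 22, 23} = {(x68,21), (x68,22), (x68,23), (x69,21), (x69,22), (x69,23)}
These 13 distinct sets form the basis B.
Close under arbitrary unions to get τ_{X×Y}; counting gives |τ_{X×Y}| = 25.


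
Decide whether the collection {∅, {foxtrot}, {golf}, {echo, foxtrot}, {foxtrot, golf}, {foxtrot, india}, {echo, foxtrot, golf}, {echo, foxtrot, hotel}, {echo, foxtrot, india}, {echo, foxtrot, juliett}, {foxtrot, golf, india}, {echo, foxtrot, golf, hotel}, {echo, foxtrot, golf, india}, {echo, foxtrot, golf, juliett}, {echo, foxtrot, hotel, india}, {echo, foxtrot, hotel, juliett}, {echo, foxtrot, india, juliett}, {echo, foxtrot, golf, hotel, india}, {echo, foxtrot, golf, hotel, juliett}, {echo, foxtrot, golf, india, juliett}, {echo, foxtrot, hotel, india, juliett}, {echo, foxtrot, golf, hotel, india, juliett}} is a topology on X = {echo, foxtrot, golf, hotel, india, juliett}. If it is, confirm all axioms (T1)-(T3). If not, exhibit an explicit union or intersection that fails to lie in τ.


τ IS a topology on X.

Axiom (T1): ∅ ∈ τ? Yes; X ∈ τ? Yes.
Axiom (T2/T3): check pairwise unions and intersections of members of τ.
All pairwise intersections and unions checked — each lies in τ. Therefore τ satisfies (T1), (T2), (T3): it IS a topology on X.


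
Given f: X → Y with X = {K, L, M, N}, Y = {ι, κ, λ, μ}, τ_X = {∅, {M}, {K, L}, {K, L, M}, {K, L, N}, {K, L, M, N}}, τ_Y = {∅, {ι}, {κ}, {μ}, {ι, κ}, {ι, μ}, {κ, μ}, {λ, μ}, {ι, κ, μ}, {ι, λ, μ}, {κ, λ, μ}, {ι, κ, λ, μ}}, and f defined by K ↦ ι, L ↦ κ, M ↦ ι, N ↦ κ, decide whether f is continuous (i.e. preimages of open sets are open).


f is NOT continuous.

Compute f^{-1}(U) for each U ∈ τ_Y:
  U = ∅: f^{-1}(U) = ∅ ∈ τ_X ✓.
  U = {ι}: f^{-1}(U) = {K, M} ∉ τ_X ✗.
  U = {κ}: f^{-1}(U) = {L, N} ∉ τ_X ✗.
  U = {μ}: f^{-1}(U) = ∅ ∈ τ_X ✓.
  U = {ι, κ}: f^{-1}(U) = {K, L, M, N} ∈ τ_X ✓.
  U = {ι, μ}: f^{-1}(U) = {K, M} ∉ τ_X ✗.
  U = {κ, μ}: f^{-1}(U) = {L, N} ∉ τ_X ✗.
  U = {λ, μ}: f^{-1}(U) = ∅ ∈ τ_X ✓.
  U = {ι, κ, μ}: f^{-1}(U) = {K, L, M, N} ∈ τ_X ✓.
  U = {ι, λ, μ}: f^{-1}(U) = {K, M} ∉ τ_X ✗.
  U = {κ, λ, μ}: f^{-1}(U) = {L, N} ∉ τ_X ✗.
  U = {ι, κ, λ, μ}: f^{-1}(U) = {K, L, M, N} ∈ τ_X ✓.
Found U = {ι} with f^{-1}(U) = {K, M} not in τ_X. Therefore f is NOT continuous.


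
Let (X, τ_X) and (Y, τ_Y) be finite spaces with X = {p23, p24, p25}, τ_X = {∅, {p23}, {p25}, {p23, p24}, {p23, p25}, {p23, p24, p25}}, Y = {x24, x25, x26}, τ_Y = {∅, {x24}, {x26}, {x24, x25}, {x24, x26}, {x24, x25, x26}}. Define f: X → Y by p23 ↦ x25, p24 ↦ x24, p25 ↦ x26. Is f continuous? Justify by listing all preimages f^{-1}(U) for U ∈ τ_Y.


f is NOT continuous.

Compute f^{-1}(U) for each U ∈ τ_Y:
  U = ∅: f^{-1}(U) = ∅ ∈ τ_X ✓.
  U = {x24}: f^{-1}(U) = {p24} ∉ τ_X ✗.
  U = {x26}: f^{-1}(U) = {p25} ∈ τ_X ✓.
  U = {x24, x25}: f^{-1}(U) = {p23, p24} ∈ τ_X ✓.
  U = {x24, x26}: f^{-1}(U) = {p24, p25} ∉ τ_X ✗.
  U = {x24, x25, x26}: f^{-1}(U) = {p23, p24, p25} ∈ τ_X ✓.
Found U = {x24} with f^{-1}(U) = {p24} not in τ_X. Therefore f is NOT continuous.


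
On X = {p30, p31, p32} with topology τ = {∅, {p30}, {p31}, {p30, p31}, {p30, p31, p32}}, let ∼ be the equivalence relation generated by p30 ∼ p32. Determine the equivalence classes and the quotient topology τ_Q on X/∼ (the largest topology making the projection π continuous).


X/∼ = {[p30=p32], [p31]}; |τ_Q| = 3.

Equivalence classes: [p30=p32], [p31].
Quotient map π: X → X/∼ sends p30 ↦ [p30=p32], p31 ↦ [p31], p32 ↦ [p30=p32].
For each subset V ⊆ X/∼, compute π^{-1}(V) ⊆ X and check whether π^{-1}(V) ∈ τ. V is open in τ_Q iff π^{-1}(V) ∈ τ.
  V = {}: π^{-1}(V) = ∅ ∈ τ ✓.
  V = {[p30=p32]}: π^{-1}(V) = {p30, p32} ∉ τ ✗.
  V = {[p31]}: π^{-1}(V) = {p31} ∈ τ ✓.
  V = {[p30=p32], [p31]}: π^{-1}(V) = {p30, p31, p32} ∈ τ ✓.
Open sets in the quotient: τ_Q = {{}, {[p31]}, {[p30=p32], [p31]}} (3 elements).


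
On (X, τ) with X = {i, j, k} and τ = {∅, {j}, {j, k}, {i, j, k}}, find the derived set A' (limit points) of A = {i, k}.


A' = {i}

For each x ∈ X, list the open sets U ∈ τ with x ∈ U, then check whether U ∩ (A ∖ {x}) ≠ ∅ for every such U.
  x = i: opens ∋ x are {i, j, k}; each meets A ∖ {i}, so x IS a limit point.
  x = j: open {j} ∋ x has {j} ∩ (A ∖ {j}) = ∅, so x is NOT a limit point.
  x = k: open {j, k} ∋ x has {j, k} ∩ (A ∖ {k}) = ∅, so x is NOT a limit point.
Collecting: A' = {i}.


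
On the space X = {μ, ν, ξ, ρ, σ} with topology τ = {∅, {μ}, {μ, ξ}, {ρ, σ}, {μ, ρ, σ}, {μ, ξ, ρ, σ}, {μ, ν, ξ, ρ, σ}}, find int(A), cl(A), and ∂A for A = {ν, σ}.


int(A) = ∅, cl(A) = {ν, ρ, σ}, ∂A = {ν, ρ, σ}.

Closed sets in (X, τ) are complements of opens:
  closed(X, τ) = {∅, {ν}, {ν, ξ}, {μ, ν, ξ}, {ν, ρ, σ}, {ν, ξ, ρ, σ}, {μ, ν, ξ, ρ, σ}}.
int(A) = ⋃ {U ∈ τ : U ⊆ A}. Opens contained in A: ∅.
Taking the union of these: int(A) = ∅.
cl(A) = ⋂ {C closed : A ⊆ C}. Closed sets containing A: {ν, ρ, σ}, {ν, ξ, ρ, σ}, {μ, ν, ξ, ρ, σ}.
Intersecting these: cl(A) = {ν, ρ, σ}.
∂A = cl(A) ∖ int(A) = {ν, ρ, σ} ∖ ∅ = {ν, ρ, σ}.


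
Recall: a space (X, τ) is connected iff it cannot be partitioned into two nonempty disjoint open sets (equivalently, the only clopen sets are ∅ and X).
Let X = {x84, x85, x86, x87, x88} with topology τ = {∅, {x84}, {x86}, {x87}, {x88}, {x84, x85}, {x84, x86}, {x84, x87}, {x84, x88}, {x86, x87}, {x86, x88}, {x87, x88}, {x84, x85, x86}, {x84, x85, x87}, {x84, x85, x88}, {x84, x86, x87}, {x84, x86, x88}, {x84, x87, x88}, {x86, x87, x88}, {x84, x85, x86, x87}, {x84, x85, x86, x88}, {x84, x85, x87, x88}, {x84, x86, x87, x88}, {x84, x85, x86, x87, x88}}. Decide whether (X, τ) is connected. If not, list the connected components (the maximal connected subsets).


(X, τ) is disconnected; components = [{x86}, {x87}, {x88}, {x84, x85}].

Find clopen sets (U ∈ τ with X ∖ U ∈ τ):
  U = ∅, X ∖ U = {x84, x85, x86, x87, x88} — both open, so U is clopen.
  U = {x86}, X ∖ U = {x84, x85, x87, x88} — both open, so U is clopen.
  U = {x87}, X ∖ U = {x84, x85, x86, x88} — both open, so U is clopen.
  U = {x88}, X ∖ U = {x84, x85, x86, x87} — both open, so U is clopen.
  U = {x84, x85}, X ∖ U = {x86, x87, x88} — both open, so U is clopen.
  U = {x86, x87}, X ∖ U = {x84, x85, x88} — both open, so U is clopen.
  U = {x86, x88}, X ∖ U = {x84, x85, x87} — both open, so U is clopen.
  U = {x87, x88}, X ∖ U = {x84, x85, x86} — both open, so U is clopen.
  U = {x84, x85, x86}, X ∖ U = {x87, x88} — both open, so U is clopen.
  U = {x84, x85, x87}, X ∖ U = {x86, x88} — both open, so U is clopen.
  U = {x84, x85, x88}, X ∖ U = {x86, x87} — both open, so U is clopen.
  U = {x86, x87, x88}, X ∖ U = {x84, x85} — both open, so U is clopen.
  U = {x84, x85, x86, x87}, X ∖ U = {x88} — both open, so U is clopen.
  U = {x84, x85, x86, x88}, X ∖ U = {x87} — both open, so U is clopen.
  U = {x84, x85, x87, x88}, X ∖ U = {x86} — both open, so U is clopen.
  U = {x84, x85, x86, x87, x88}, X ∖ U = ∅ — both open, so U is clopen.
Nontrivial clopen(s) exist: e.g. {x86}. So (X, τ) is disconnected.
Compute connected components by grouping points that agree on all clopens:
  component: {x86}
  component: {x87}
  component: {x88}
  component: {x84, x85}


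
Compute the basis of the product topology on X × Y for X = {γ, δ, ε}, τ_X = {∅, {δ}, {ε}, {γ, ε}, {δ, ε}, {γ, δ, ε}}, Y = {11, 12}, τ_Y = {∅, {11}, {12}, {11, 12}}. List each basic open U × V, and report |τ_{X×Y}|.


Basis B = {∅ × ∅, {δ} × {11}, {δ} × {12}, {ε} × {11}, {ε} × {12}, {γ, ε} × {11}, {γ, ε} × {12}, {δ} × {11, 12}, {δ, ε} × {11}, {δ, ε} × {12}, {ε} × {11, 12}, {γ, δ, ε} × {11}, {γ, δ, ε} × {12}, {γ, ε} × {11, 12}, {δ, ε} × {11, 12}, {γ, δ, ε} × {11, 12}}; |τ_{X×Y}| = 36.

Enumerate products U × V with U ∈ τ_X, V ∈ τ_Y (deduplicated):
  ∅ × ∅ = {} (∅)
  {δ} × {11} = {(δ,11)}
  {δ} × {12} = {(δ,12)}
  {ε} × {11} = {(ε,11)}
  {ε} × {12} = {(ε,12)}
  {γ, ε} × {11} = {(γ,11), (ε,11)}
  {γ, ε} × {12} = {(γ,12), (ε,12)}
  {δ} × {11, 12} = {(δ,11), (δ,12)}
  {δ, ε} × {11} = {(δ,11), (ε,11)}
  {δ, ε} × {12} = {(δ,12), (ε,12)}
  {ε} × {11, 12} = {(ε,11), (ε,12)}
  {γ, δ, ε} × {11} = {(γ,11), (δ,11), (ε,11)}
  {γ, δ, ε} × {12} = {(γ,12), (δ,12), (ε,12)}
  {γ, ε} × {11, 12} = {(γ,11), (γ,12), (ε,11), (ε,12)}
  {δ, ε} × {11, 12} = {(δ,11), (δ,12), (ε,11), (ε,12)}
  {γ, δ, ε} × {11, 12} = {(γ,11), (γ,12), (δ,11), (δ,12), (ε,11), (ε,12)}
These 16 distinct sets form the basis B.
Close under arbitrary unions to get τ_{X×Y}; counting gives |τ_{X×Y}| = 36.


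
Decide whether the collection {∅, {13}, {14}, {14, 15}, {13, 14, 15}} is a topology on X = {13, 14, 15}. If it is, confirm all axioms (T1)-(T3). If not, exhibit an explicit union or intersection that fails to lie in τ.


τ is NOT a topology on X.

Axiom (T1): ∅ ∈ τ? Yes; X ∈ τ? Yes.
Axiom (T2/T3): check pairwise unions and intersections of members of τ.
Counterexample for (T2): {13} ∪ {14} = {13, 14} ∉ τ. Therefore τ is NOT a topology.


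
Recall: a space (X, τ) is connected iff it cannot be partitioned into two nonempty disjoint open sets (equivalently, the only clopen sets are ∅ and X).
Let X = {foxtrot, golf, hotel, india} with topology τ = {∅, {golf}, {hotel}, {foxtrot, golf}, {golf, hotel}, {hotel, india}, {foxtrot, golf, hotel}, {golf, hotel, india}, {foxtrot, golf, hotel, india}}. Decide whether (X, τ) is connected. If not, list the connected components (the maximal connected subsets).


(X, τ) is disconnected; components = [{foxtrot, golf}, {hotel, india}].

Find clopen sets (U ∈ τ with X ∖ U ∈ τ):
  U = ∅, X ∖ U = {foxtrot, golf, hotel, india} — both open, so U is clopen.
  U = {foxtrot, golf}, X ∖ U = {hotel, india} — both open, so U is clopen.
  U = {hotel, india}, X ∖ U = {foxtrot, golf} — both open, so U is clopen.
  U = {foxtrot, golf, hotel, india}, X ∖ U = ∅ — both open, so U is clopen.
Nontrivial clopen(s) exist: e.g. {hotel, india}. So (X, τ) is disconnected.
Compute connected components by grouping points that agree on all clopens:
  component: {foxtrot, golf}
  component: {hotel, india}


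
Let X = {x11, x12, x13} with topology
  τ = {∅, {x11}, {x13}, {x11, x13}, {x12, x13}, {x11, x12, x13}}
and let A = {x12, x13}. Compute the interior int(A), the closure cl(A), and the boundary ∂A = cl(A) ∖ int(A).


int(A) = {x12, x13}, cl(A) = {x12, x13}, ∂A = ∅.

Closed sets in (X, τ) are complements of opens:
  closed(X, τ) = {∅, {x11}, {x12}, {x11, x12}, {x12, x13}, {x11, x12, x13}}.
int(A) = ⋃ {U ∈ τ : U ⊆ A}. Opens contained in A: ∅, {x13}, {x12, x13}.
Taking the union of these: int(A) = {x12, x13}.
cl(A) = ⋂ {C closed : A ⊆ C}. Closed sets containing A: {x12, x13}, {x11, x12, x13}.
Intersecting these: cl(A) = {x12, x13}.
∂A = cl(A) ∖ int(A) = {x12, x13} ∖ {x12, x13} = ∅.


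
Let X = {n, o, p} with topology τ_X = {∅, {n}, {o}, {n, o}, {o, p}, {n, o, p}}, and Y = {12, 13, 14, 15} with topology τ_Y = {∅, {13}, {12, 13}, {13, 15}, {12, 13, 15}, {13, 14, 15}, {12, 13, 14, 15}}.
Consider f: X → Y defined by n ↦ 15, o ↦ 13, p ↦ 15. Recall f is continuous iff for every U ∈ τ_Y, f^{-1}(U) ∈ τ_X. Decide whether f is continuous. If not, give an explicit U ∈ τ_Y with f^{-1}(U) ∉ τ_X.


f IS continuous.

Compute f^{-1}(U) for each U ∈ τ_Y:
  U = ∅: f^{-1}(U) = ∅ ∈ τ_X ✓.
  U = {13}: f^{-1}(U) = {o} ∈ τ_X ✓.
  U = {12, 13}: f^{-1}(U) = {o} ∈ τ_X ✓.
  U = {13, 15}: f^{-1}(U) = {n, o, p} ∈ τ_X ✓.
  U = {12, 13, 15}: f^{-1}(U) = {n, o, p} ∈ τ_X ✓.
  U = {13, 14, 15}: f^{-1}(U) = {n, o, p} ∈ τ_X ✓.
  U = {12, 13, 14, 15}: f^{-1}(U) = {n, o, p} ∈ τ_X ✓.
Every preimage lies in τ_X, so f IS continuous.


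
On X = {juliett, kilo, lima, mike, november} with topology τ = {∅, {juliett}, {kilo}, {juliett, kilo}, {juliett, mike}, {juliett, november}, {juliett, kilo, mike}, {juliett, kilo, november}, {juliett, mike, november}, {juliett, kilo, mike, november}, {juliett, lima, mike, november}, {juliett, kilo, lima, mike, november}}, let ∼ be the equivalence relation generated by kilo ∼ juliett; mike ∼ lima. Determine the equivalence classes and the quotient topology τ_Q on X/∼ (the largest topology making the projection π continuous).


X/∼ = {[juliett=kilo], [lima=mike], [november]}; |τ_Q| = 4.

Equivalence classes: [juliett=kilo], [lima=mike], [november].
Quotient map π: X → X/∼ sends juliett ↦ [juliett=kilo], kilo ↦ [juliett=kilo], lima ↦ [lima=mike], mike ↦ [lima=mike], november ↦ [november].
For each subset V ⊆ X/∼, compute π^{-1}(V) ⊆ X and check whether π^{-1}(V) ∈ τ. V is open in τ_Q iff π^{-1}(V) ∈ τ.
  V = {}: π^{-1}(V) = ∅ ∈ τ ✓.
  V = {[juliett=kilo]}: π^{-1}(V) = {juliett, kilo} ∈ τ ✓.
  V = {[lima=mike]}: π^{-1}(V) = {lima, mike} ∉ τ ✗.
  V = {[juliett=kilo], [lima=mike]}: π^{-1}(V) = {juliett, kilo, lima, mike} ∉ τ ✗.
  V = {[november]}: π^{-1}(V) = {november} ∉ τ ✗.
  V = {[juliett=kilo], [november]}: π^{-1}(V) = {juliett, kilo, november} ∈ τ ✓.
  V = {[lima=mike], [november]}: π^{-1}(V) = {lima, mike, november} ∉ τ ✗.
  V = {[juliett=kilo], [lima=mike], [november]}: π^{-1}(V) = {juliett, kilo, lima, mike, november} ∈ τ ✓.
Open sets in the quotient: τ_Q = {{}, {[juliett=kilo]}, {[juliett=kilo], [november]}, {[juliett=kilo], [lima=mike], [november]}} (4 elements).


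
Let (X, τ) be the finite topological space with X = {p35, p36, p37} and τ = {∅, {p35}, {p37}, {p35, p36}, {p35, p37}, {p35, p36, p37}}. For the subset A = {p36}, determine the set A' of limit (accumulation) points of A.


A' = ∅

For each x ∈ X, list the open sets U ∈ τ with x ∈ U, then check whether U ∩ (A ∖ {x}) ≠ ∅ for every such U.
  x = p35: open {p35} ∋ x has {p35} ∩ (A ∖ {p35}) = ∅, so x is NOT a limit point.
  x = p36: open {p35, p36} ∋ x has {p35, p36} ∩ (A ∖ {p36}) = ∅, so x is NOT a limit point.
  x = p37: open {p37} ∋ x has {p37} ∩ (A ∖ {p37}) = ∅, so x is NOT a limit point.
Collecting: A' = ∅.


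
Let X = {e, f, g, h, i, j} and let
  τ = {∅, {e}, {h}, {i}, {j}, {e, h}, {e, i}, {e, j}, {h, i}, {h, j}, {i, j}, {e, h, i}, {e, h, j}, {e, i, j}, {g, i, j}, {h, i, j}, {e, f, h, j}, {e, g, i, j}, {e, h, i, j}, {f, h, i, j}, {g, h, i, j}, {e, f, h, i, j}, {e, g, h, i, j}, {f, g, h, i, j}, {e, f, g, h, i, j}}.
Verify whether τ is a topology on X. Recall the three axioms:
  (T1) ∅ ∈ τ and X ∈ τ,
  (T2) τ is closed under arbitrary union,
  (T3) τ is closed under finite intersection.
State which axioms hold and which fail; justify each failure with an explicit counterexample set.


τ is NOT a topology on X.

Axiom (T1): ∅ ∈ τ? Yes; X ∈ τ? Yes.
Axiom (T2/T3): check pairwise unions and intersections of members of τ.
Counterexample for (T3): {e, f, h, j} ∩ {f, h, i, j} = {f, h, j} ∉ τ. Therefore τ is NOT a topology.


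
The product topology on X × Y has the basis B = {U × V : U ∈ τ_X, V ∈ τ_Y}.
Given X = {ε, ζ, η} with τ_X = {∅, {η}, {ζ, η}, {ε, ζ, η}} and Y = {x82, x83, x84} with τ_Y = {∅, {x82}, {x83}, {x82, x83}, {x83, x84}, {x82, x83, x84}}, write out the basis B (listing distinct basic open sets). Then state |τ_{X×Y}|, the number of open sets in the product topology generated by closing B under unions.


Basis B = {∅ × ∅, {η} × {x82}, {η} × {x83}, {ζ, η} × {x82}, {ζ, η} × {x83}, {η} × {x82, x83}, {η} × {x83, x84}, {ε, ζ, η} × {x82}, {ε, ζ, η} × {x83}, {η} × {x82, x83, x84}, {ζ, η} × {x82, x83}, {ζ, η} × {x83, x84}, {ε, ζ, η} × {x82, x83}, {ε, ζ, η} × {x83, x84}, {ζ, η} × {x82, x83, x84}, {ε, ζ, η} × {x82, x83, x84}}; |τ_{X×Y}| = 40.

Enumerate products U × V with U ∈ τ_X, V ∈ τ_Y (deduplicated):
  ∅ × ∅ = {} (∅)
  {η} × {x82} = {(η,x82)}
  {η} × {x83} = {(η,x83)}
  {ζ, η} × {x82} = {(ζ,x82), (η,x82)}
  {ζ, η} × {x83} = {(ζ,x83), (η,x83)}
  {η} × {x82, x83} = {(η,x82), (η,x83)}
  {η} × {x83, x84} = {(η,x83), (η,x84)}
  {ε, ζ, η} × {x82} = {(ε,x82), (ζ,x82), (η,x82)}
  {ε, ζ, η} × {x83} = {(ε,x83), (ζ,x83), (η,x83)}
  {η} × {x82, x83, x84} = {(η,x82), (η,x83), (η,x84)}
  {ζ, η} × {x82, x83} = {(ζ,x82), (ζ,x83), (η,x82), (η,x83)}
  {ζ, η} × {x83, x84} = {(ζ,x83), (ζ,x84), (η,x83), (η,x84)}
  {ε, ζ, η} × {x82, x83} = {(ε,x82), (ε,x83), (ζ,x82), (ζ,x83), (η,x82), (η,x83)}
  {ε, ζ, η} × {x83, x84} = {(ε,x83), (ε,x84), (ζ,x83), (ζ,x84), (η,x83), (η,x84)}
  {ζ, η} × {x82, x83, x84} = {(ζ,x82), (ζ,x83), (ζ,x84), (η,x82), (η,x83), (η,x84)}
  {ε, ζ, η} × {x82, x83, x84} = {(ε,x82), (ε,x83), (ε,x84), (ζ,x82), (ζ,x83), (ζ,x84), (η,x82), (η,x83), (η,x84)}
These 16 distinct sets form the basis B.
Close under arbitrary unions to get τ_{X×Y}; counting gives |τ_{X×Y}| = 40.


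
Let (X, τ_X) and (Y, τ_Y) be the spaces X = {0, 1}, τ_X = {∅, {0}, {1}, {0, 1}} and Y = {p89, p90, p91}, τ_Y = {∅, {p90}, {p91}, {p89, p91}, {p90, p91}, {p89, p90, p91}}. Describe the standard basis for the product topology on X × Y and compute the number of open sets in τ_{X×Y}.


Basis B = {∅ × ∅, {0} × {p90}, {0} × {p91}, {1} × {p90}, {1} × {p91}, {0} × {p89, p91}, {0} × {p90, p91}, {0, 1} × {p90}, {0, 1} × {p91}, {1} × {p89, p91}, {1} × {p90, p91}, {0} × {p89, p90, p91}, {1} × {p89, p90, p91}, {0, 1} × {p89, p91}, {0, 1} × {p90, p91}, {0, 1} × {p89, p90, p91}}; |τ_{X×Y}| = 36.

Enumerate products U × V with U ∈ τ_X, V ∈ τ_Y (deduplicated):
  ∅ × ∅ = {} (∅)
  {0} × {p90} = {(0,p90)}
  {0} × {p91} = {(0,p91)}
  {1} × {p90} = {(1,p90)}
  {1} × {p91} = {(1,p91)}
  {0} × {p89, p91} = {(0,p89), (0,p91)}
  {0} × {p90, p91} = {(0,p90), (0,p91)}
  {0, 1} × {p90} = {(0,p90), (1,p90)}
  {0, 1} × {p91} = {(0,p91), (1,p91)}
  {1} × {p89, p91} = {(1,p89), (1,p91)}
  {1} × {p90, p91} = {(1,p90), (1,p91)}
  {0} × {p89, p90, p91} = {(0,p89), (0,p90), (0,p91)}
  {1} × {p89, p90, p91} = {(1,p89), (1,p90), (1,p91)}
  {0, 1} × {p89, p91} = {(0,p89), (0,p91), (1,p89), (1,p91)}
  {0, 1} × {p90, p91} = {(0,p90), (0,p91), (1,p90), (1,p91)}
  {0, 1} × {p89, p90, p91} = {(0,p89), (0,p90), (0,p91), (1,p89), (1,p90), (1,p91)}
These 16 distinct sets form the basis B.
Close under arbitrary unions to get τ_{X×Y}; counting gives |τ_{X×Y}| = 36.


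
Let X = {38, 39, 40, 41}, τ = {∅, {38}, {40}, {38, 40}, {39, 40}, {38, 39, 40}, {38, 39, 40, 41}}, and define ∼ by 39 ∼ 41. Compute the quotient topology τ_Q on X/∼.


X/∼ = {[38], [39=41], [40]}; |τ_Q| = 5.

Equivalence classes: [38], [39=41], [40].
Quotient map π: X → X/∼ sends 38 ↦ [38], 39 ↦ [39=41], 40 ↦ [40], 41 ↦ [39=41].
For each subset V ⊆ X/∼, compute π^{-1}(V) ⊆ X and check whether π^{-1}(V) ∈ τ. V is open in τ_Q iff π^{-1}(V) ∈ τ.
  V = {}: π^{-1}(V) = ∅ ∈ τ ✓.
  V = {[38]}: π^{-1}(V) = {38} ∈ τ ✓.
  V = {[39=41]}: π^{-1}(V) = {39, 41} ∉ τ ✗.
  V = {[38], [39=41]}: π^{-1}(V) = {38, 39, 41} ∉ τ ✗.
  V = {[40]}: π^{-1}(V) = {40} ∈ τ ✓.
  V = {[38], [40]}: π^{-1}(V) = {38, 40} ∈ τ ✓.
  V = {[39=41], [40]}: π^{-1}(V) = {39, 40, 41} ∉ τ ✗.
  V = {[38], [39=41], [40]}: π^{-1}(V) = {38, 39, 40, 41} ∈ τ ✓.
Open sets in the quotient: τ_Q = {{}, {[38]}, {[40]}, {[38], [40]}, {[38], [39=41], [40]}} (5 elements).


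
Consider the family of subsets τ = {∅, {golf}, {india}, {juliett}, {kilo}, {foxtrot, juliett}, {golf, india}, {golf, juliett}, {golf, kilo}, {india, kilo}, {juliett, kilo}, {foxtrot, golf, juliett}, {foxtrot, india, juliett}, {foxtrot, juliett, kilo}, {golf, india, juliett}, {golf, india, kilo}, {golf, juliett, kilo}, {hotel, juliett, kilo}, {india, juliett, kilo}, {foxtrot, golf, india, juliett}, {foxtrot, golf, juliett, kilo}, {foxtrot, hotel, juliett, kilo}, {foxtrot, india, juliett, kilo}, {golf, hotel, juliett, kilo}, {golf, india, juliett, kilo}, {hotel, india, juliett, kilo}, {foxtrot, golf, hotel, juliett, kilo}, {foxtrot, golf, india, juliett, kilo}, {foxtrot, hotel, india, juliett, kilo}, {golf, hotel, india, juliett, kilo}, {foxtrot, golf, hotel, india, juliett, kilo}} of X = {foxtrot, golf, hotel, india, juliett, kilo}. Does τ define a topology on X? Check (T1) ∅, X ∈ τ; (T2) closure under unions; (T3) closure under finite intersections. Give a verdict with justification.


τ is NOT a topology on X.

Axiom (T1): ∅ ∈ τ? Yes; X ∈ τ? Yes.
Axiom (T2/T3): check pairwise unions and intersections of members of τ.
Counterexample for (T2): {india} ∪ {juliett} = {india, juliett} ∉ τ. Therefore τ is NOT a topology.


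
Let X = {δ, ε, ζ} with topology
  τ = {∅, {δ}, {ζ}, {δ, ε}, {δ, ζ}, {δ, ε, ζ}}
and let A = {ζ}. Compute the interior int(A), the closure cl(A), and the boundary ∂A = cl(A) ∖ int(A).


int(A) = {ζ}, cl(A) = {ζ}, ∂A = ∅.

Closed sets in (X, τ) are complements of opens:
  closed(X, τ) = {∅, {ε}, {ζ}, {δ, ε}, {ε, ζ}, {δ, ε, ζ}}.
int(A) = ⋃ {U ∈ τ : U ⊆ A}. Opens contained in A: ∅, {ζ}.
Taking the union of these: int(A) = {ζ}.
cl(A) = ⋂ {C closed : A ⊆ C}. Closed sets containing A: {ζ}, {ε, ζ}, {δ, ε, ζ}.
Intersecting these: cl(A) = {ζ}.
∂A = cl(A) ∖ int(A) = {ζ} ∖ {ζ} = ∅.


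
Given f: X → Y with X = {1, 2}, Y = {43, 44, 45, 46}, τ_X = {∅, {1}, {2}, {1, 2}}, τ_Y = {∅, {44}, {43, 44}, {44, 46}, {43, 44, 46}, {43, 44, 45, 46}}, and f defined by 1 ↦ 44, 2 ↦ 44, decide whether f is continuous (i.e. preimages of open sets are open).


f IS continuous.

Compute f^{-1}(U) for each U ∈ τ_Y:
  U = ∅: f^{-1}(U) = ∅ ∈ τ_X ✓.
  U = {44}: f^{-1}(U) = {1, 2} ∈ τ_X ✓.
  U = {43, 44}: f^{-1}(U) = {1, 2} ∈ τ_X ✓.
  U = {44, 46}: f^{-1}(U) = {1, 2} ∈ τ_X ✓.
  U = {43, 44, 46}: f^{-1}(U) = {1, 2} ∈ τ_X ✓.
  U = {43, 44, 45, 46}: f^{-1}(U) = {1, 2} ∈ τ_X ✓.
Every preimage lies in τ_X, so f IS continuous.


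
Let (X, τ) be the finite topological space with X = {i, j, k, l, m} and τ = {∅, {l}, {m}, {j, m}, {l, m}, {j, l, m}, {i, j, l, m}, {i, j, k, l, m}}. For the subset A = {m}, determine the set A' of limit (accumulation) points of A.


A' = {i, j, k}

For each x ∈ X, list the open sets U ∈ τ with x ∈ U, then check whether U ∩ (A ∖ {x}) ≠ ∅ for every such U.
  x = i: opens ∋ x are {i, j, l, m}, {i, j, k, l, m}; each meets A ∖ {i}, so x IS a limit point.
  x = j: opens ∋ x are {j, m}, {j, l, m}, {i, j, l, m}, {i, j, k, l, m}; each meets A ∖ {j}, so x IS a limit point.
  x = k: opens ∋ x are {i, j, k, l, m}; each meets A ∖ {k}, so x IS a limit point.
  x = l: open {l} ∋ x has {l} ∩ (A ∖ {l}) = ∅, so x is NOT a limit point.
  x = m: open {m} ∋ x has {m} ∩ (A ∖ {m}) = ∅, so x is NOT a limit point.
Collecting: A' = {i, j, k}.


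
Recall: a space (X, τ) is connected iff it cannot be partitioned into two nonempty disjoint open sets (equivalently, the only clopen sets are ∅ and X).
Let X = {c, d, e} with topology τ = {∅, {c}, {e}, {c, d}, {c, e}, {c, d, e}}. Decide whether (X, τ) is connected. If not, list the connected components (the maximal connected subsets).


(X, τ) is disconnected; components = [{e}, {c, d}].

Find clopen sets (U ∈ τ with X ∖ U ∈ τ):
  U = ∅, X ∖ U = {c, d, e} — both open, so U is clopen.
  U = {e}, X ∖ U = {c, d} — both open, so U is clopen.
  U = {c, d}, X ∖ U = {e} — both open, so U is clopen.
  U = {c, d, e}, X ∖ U = ∅ — both open, so U is clopen.
Nontrivial clopen(s) exist: e.g. {c, d}. So (X, τ) is disconnected.
Compute connected components by grouping points that agree on all clopens:
  component: {e}
  component: {c, d}


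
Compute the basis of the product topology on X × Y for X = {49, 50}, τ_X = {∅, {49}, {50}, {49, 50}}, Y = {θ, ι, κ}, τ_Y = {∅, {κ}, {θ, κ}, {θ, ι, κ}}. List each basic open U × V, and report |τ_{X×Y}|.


Basis B = {∅ × ∅, {49} × {κ}, {50} × {κ}, {49} × {θ, κ}, {49, 50} × {κ}, {50} × {θ, κ}, {49} × {θ, ι, κ}, {50} × {θ, ι, κ}, {49, 50} × {θ, κ}, {49, 50} × {θ, ι, κ}}; |τ_{X×Y}| = 16.

Enumerate products U × V with U ∈ τ_X, V ∈ τ_Y (deduplicated):
  ∅ × ∅ = {} (∅)
  {49} × {κ} = {(49,κ)}
  {50} × {κ} = {(50,κ)}
  {49} × {θ, κ} = {(49,θ), (49,κ)}
  {49, 50} × {κ} = {(49,κ), (50,κ)}
  {50} × {θ, κ} = {(50,θ), (50,κ)}
  {49} × {θ, ι, κ} = {(49,θ), (49,ι), (49,κ)}
  {50} × {θ, ι, κ} = {(50,θ), (50,ι), (50,κ)}
  {49, 50} × {θ, κ} = {(49,θ), (49,κ), (50,θ), (50,κ)}
  {49, 50} × {θ, ι, κ} = {(49,θ), (49,ι), (49,κ), (50,θ), (50,ι), (50,κ)}
These 10 distinct sets form the basis B.
Close under arbitrary unions to get τ_{X×Y}; counting gives |τ_{X×Y}| = 16.


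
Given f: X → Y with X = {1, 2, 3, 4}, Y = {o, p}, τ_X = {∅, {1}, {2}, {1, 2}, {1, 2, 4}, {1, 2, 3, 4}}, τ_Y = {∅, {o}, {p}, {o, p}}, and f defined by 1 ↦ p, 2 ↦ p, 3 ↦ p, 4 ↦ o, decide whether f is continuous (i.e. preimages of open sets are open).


f is NOT continuous.

Compute f^{-1}(U) for each U ∈ τ_Y:
  U = ∅: f^{-1}(U) = ∅ ∈ τ_X ✓.
  U = {o}: f^{-1}(U) = {4} ∉ τ_X ✗.
  U = {p}: f^{-1}(U) = {1, 2, 3} ∉ τ_X ✗.
  U = {o, p}: f^{-1}(U) = {1, 2, 3, 4} ∈ τ_X ✓.
Found U = {o} with f^{-1}(U) = {4} not in τ_X. Therefore f is NOT continuous.


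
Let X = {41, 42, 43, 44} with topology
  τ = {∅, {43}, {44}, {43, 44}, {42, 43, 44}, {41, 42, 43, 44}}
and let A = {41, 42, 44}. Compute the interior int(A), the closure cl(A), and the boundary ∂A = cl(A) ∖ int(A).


int(A) = {44}, cl(A) = {41, 42, 44}, ∂A = {41, 42}.

Closed sets in (X, τ) are complements of opens:
  closed(X, τ) = {∅, {41}, {41, 42}, {41, 42, 43}, {41, 42, 44}, {41, 42, 43, 44}}.
int(A) = ⋃ {U ∈ τ : U ⊆ A}. Opens contained in A: ∅, {44}.
Taking the union of these: int(A) = {44}.
cl(A) = ⋂ {C closed : A ⊆ C}. Closed sets containing A: {41, 42, 44}, {41, 42, 43, 44}.
Intersecting these: cl(A) = {41, 42, 44}.
∂A = cl(A) ∖ int(A) = {41, 42, 44} ∖ {44} = {41, 42}.


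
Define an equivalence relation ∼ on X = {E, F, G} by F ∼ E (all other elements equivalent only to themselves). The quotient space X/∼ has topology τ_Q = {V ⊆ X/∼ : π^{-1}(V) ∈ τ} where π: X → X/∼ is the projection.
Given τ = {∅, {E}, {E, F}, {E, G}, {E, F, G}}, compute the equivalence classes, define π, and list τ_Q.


X/∼ = {[E=F], [G]}; |τ_Q| = 3.

Equivalence classes: [E=F], [G].
Quotient map π: X → X/∼ sends E ↦ [E=F], F ↦ [E=F], G ↦ [G].
For each subset V ⊆ X/∼, compute π^{-1}(V) ⊆ X and check whether π^{-1}(V) ∈ τ. V is open in τ_Q iff π^{-1}(V) ∈ τ.
  V = {}: π^{-1}(V) = ∅ ∈ τ ✓.
  V = {[E=F]}: π^{-1}(V) = {E, F} ∈ τ ✓.
  V = {[G]}: π^{-1}(V) = {G} ∉ τ ✗.
  V = {[E=F], [G]}: π^{-1}(V) = {E, F, G} ∈ τ ✓.
Open sets in the quotient: τ_Q = {{}, {[E=F]}, {[E=F], [G]}} (3 elements).


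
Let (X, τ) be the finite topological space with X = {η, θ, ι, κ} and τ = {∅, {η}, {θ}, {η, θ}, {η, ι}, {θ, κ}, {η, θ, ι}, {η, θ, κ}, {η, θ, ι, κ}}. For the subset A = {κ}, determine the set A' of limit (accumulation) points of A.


A' = ∅

For each x ∈ X, list the open sets U ∈ τ with x ∈ U, then check whether U ∩ (A ∖ {x}) ≠ ∅ for every such U.
  x = η: open {η} ∋ x has {η} ∩ (A ∖ {η}) = ∅, so x is NOT a limit point.
  x = θ: open {θ} ∋ x has {θ} ∩ (A ∖ {θ}) = ∅, so x is NOT a limit point.
  x = ι: open {η, ι} ∋ x has {η, ι} ∩ (A ∖ {ι}) = ∅, so x is NOT a limit point.
  x = κ: open {θ, κ} ∋ x has {θ, κ} ∩ (A ∖ {κ}) = ∅, so x is NOT a limit point.
Collecting: A' = ∅.


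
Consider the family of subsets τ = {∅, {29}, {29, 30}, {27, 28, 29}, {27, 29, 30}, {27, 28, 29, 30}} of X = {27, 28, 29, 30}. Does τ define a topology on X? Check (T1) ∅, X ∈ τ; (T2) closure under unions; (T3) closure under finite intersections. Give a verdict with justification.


τ is NOT a topology on X.

Axiom (T1): ∅ ∈ τ? Yes; X ∈ τ? Yes.
Axiom (T2/T3): check pairwise unions and intersections of members of τ.
Counterexample for (T3): {27, 28, 29} ∩ {27, 29, 30} = {27, 29} ∉ τ. Therefore τ is NOT a topology.


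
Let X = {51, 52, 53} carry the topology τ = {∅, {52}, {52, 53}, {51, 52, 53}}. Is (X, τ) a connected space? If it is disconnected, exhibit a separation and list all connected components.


(X, τ) is connected.

Find clopen sets (U ∈ τ with X ∖ U ∈ τ):
  U = ∅, X ∖ U = {51, 52, 53} — both open, so U is clopen.
  U = {51, 52, 53}, X ∖ U = ∅ — both open, so U is clopen.
Only trivial clopens (∅ and X) exist, so (X, τ) is connected.
Compute connected components by grouping points that agree on all clopens:
  component: {51, 52, 53}


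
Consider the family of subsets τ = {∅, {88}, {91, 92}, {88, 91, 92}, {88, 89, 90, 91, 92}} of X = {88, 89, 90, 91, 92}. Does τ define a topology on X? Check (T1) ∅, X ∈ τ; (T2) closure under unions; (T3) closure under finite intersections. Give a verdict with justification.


τ IS a topology on X.

Axiom (T1): ∅ ∈ τ? Yes; X ∈ τ? Yes.
Axiom (T2/T3): check pairwise unions and intersections of members of τ.
All pairwise intersections and unions checked — each lies in τ. Therefore τ satisfies (T1), (T2), (T3): it IS a topology on X.


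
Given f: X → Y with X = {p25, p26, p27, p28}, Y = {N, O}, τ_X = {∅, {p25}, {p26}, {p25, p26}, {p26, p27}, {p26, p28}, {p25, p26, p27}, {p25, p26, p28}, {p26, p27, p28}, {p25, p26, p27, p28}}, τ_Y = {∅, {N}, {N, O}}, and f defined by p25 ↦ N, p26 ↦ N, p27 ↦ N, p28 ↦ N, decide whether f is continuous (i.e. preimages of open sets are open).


f IS continuous.

Compute f^{-1}(U) for each U ∈ τ_Y:
  U = ∅: f^{-1}(U) = ∅ ∈ τ_X ✓.
  U = {N}: f^{-1}(U) = {p25, p26, p27, p28} ∈ τ_X ✓.
  U = {N, O}: f^{-1}(U) = {p25, p26, p27, p28} ∈ τ_X ✓.
Every preimage lies in τ_X, so f IS continuous.


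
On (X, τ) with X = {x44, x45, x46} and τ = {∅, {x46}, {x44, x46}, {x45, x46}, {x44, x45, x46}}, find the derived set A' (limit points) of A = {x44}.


A' = ∅

For each x ∈ X, list the open sets U ∈ τ with x ∈ U, then check whether U ∩ (A ∖ {x}) ≠ ∅ for every such U.
  x = x44: open {x44, x46} ∋ x has {x44, x46} ∩ (A ∖ {x44}) = ∅, so x is NOT a limit point.
  x = x45: open {x45, x46} ∋ x has {x45, x46} ∩ (A ∖ {x45}) = ∅, so x is NOT a limit point.
  x = x46: open {x46} ∋ x has {x46} ∩ (A ∖ {x46}) = ∅, so x is NOT a limit point.
Collecting: A' = ∅.


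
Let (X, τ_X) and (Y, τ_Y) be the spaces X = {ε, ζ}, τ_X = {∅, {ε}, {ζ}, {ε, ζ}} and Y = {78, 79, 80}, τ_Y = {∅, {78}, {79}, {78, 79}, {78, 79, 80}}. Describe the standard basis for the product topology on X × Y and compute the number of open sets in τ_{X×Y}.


Basis B = {∅ × ∅, {ε} × {78}, {ε} × {79}, {ζ} × {78}, {ζ} × {79}, {ε} × {78, 79}, {ε, ζ} × {78}, {ε, ζ} × {79}, {ζ} × {78, 79}, {ε} × {78, 79, 80}, {ζ} × {78, 79, 80}, {ε, ζ} × {78, 79}, {ε, ζ} × {78, 79, 80}}; |τ_{X×Y}| = 25.

Enumerate products U × V with U ∈ τ_X, V ∈ τ_Y (deduplicated):
  ∅ × ∅ = {} (∅)
  {ε} × {78} = {(ε,78)}
  {ε} × {79} = {(ε,79)}
  {ζ} × {78} = {(ζ,78)}
  {ζ} × {79} = {(ζ,79)}
  {ε} × {78, 79} = {(ε,78), (ε,79)}
  {ε, ζ} × {78} = {(ε,78), (ζ,78)}
  {ε, ζ} × {79} = {(ε,79), (ζ,79)}
  {ζ} × {78, 79} = {(ζ,78), (ζ,79)}
  {ε} × {78, 79, 80} = {(ε,78), (ε,79), (ε,80)}
  {ζ} × {78, 79, 80} = {(ζ,78), (ζ,79), (ζ,80)}
  {ε, ζ} × {78, 79} = {(ε,78), (ε,79), (ζ,78), (ζ,79)}
  {ε, ζ} × {78, 79, 80} = {(ε,78), (ε,79), (ε,80), (ζ,78), (ζ,79), (ζ,80)}
These 13 distinct sets form the basis B.
Close under arbitrary unions to get τ_{X×Y}; counting gives |τ_{X×Y}| = 25.


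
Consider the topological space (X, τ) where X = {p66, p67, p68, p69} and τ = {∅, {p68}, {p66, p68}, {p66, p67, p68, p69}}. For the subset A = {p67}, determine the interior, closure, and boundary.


int(A) = ∅, cl(A) = {p67, p69}, ∂A = {p67, p69}.

Closed sets in (X, τ) are complements of opens:
  closed(X, τ) = {∅, {p67, p69}, {p66, p67, p69}, {p66, p67, p68, p69}}.
int(A) = ⋃ {U ∈ τ : U ⊆ A}. Opens contained in A: ∅.
Taking the union of these: int(A) = ∅.
cl(A) = ⋂ {C closed : A ⊆ C}. Closed sets containing A: {p67, p69}, {p66, p67, p69}, {p66, p67, p68, p69}.
Intersecting these: cl(A) = {p67, p69}.
∂A = cl(A) ∖ int(A) = {p67, p69} ∖ ∅ = {p67, p69}.


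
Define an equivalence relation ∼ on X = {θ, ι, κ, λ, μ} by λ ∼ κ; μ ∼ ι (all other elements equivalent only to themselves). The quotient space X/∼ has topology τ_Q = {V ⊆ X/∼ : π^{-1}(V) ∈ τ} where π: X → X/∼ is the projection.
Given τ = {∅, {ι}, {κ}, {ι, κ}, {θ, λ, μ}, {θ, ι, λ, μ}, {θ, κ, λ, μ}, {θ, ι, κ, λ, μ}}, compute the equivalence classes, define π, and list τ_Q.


X/∼ = {[θ], [ι=μ], [κ=λ]}; |τ_Q| = 2.

Equivalence classes: [θ], [ι=μ], [κ=λ].
Quotient map π: X → X/∼ sends θ ↦ [θ], ι ↦ [ι=μ], κ ↦ [κ=λ], λ ↦ [κ=λ], μ ↦ [ι=μ].
For each subset V ⊆ X/∼, compute π^{-1}(V) ⊆ X and check whether π^{-1}(V) ∈ τ. V is open in τ_Q iff π^{-1}(V) ∈ τ.
  V = {}: π^{-1}(V) = ∅ ∈ τ ✓.
  V = {[θ]}: π^{-1}(V) = {θ} ∉ τ ✗.
  V = {[ι=μ]}: π^{-1}(V) = {ι, μ} ∉ τ ✗.
  V = {[θ], [ι=μ]}: π^{-1}(V) = {θ, ι, μ} ∉ τ ✗.
  V = {[κ=λ]}: π^{-1}(V) = {κ, λ} ∉ τ ✗.
  V = {[θ], [κ=λ]}: π^{-1}(V) = {θ, κ, λ} ∉ τ ✗.
  V = {[ι=μ], [κ=λ]}: π^{-1}(V) = {ι, κ, λ, μ} ∉ τ ✗.
  V = {[θ], [ι=μ], [κ=λ]}: π^{-1}(V) = {θ, ι, κ, λ, μ} ∈ τ ✓.
Open sets in the quotient: τ_Q = {{}, {[θ], [ι=μ], [κ=λ]}} (2 elements).
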